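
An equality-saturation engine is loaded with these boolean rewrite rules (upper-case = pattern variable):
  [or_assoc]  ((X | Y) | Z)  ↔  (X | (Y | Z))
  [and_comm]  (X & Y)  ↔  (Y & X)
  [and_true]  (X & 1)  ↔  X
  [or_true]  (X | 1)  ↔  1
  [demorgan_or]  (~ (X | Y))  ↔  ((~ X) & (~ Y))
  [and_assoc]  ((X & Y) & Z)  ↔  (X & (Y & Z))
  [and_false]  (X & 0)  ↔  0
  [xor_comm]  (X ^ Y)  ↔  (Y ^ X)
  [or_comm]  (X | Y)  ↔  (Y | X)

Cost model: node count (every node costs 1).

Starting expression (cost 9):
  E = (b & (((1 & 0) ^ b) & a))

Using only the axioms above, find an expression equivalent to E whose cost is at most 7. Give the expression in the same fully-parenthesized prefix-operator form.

step 1: and_false (→) rewrites (1 & 0) into 0, reaching cost 7 (bound 7)

(b & ((0 ^ b) & a))   [cost 7]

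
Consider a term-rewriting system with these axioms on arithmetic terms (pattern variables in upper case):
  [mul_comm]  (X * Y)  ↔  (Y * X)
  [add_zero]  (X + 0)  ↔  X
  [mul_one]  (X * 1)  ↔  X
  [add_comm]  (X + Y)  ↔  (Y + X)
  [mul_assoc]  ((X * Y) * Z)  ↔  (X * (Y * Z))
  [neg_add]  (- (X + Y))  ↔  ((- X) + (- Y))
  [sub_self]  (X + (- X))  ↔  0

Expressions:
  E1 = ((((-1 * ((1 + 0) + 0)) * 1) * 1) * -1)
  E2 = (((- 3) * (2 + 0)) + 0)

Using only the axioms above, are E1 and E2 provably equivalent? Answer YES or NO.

All listed rules preserve value, hence provable equivalence implies equal values everywhere; look for a separating assignment.
the empty assignment (no variables occur) gives E1 ↦ 1, E2 ↦ -6; values differ ⇒ not provably equivalent.

NO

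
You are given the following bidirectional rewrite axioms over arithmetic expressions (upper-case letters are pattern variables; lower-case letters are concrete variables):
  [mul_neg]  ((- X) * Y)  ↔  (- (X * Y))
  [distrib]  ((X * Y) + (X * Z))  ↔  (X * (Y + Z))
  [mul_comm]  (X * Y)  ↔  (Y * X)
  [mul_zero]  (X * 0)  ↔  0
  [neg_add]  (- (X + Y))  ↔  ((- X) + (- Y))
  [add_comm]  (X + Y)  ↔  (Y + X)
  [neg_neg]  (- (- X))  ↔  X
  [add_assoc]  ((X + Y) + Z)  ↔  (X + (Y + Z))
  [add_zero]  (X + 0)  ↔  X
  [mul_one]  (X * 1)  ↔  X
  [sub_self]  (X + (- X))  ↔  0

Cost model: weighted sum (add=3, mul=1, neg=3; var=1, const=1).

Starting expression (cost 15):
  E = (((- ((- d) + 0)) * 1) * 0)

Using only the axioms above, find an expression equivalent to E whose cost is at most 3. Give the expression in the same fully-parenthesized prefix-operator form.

(d * 0)   [cost 3]

1. [add_zero →] ((- d) + 0)  →  (- d);  E = (((- (- d)) * 1) * 0)
2. [mul_one →] ((- (- d)) * 1)  →  (- (- d));  E = ((- (- d)) * 0)
3. [neg_neg →] (- (- d))  →  d;  cost 3 ≤ 3, done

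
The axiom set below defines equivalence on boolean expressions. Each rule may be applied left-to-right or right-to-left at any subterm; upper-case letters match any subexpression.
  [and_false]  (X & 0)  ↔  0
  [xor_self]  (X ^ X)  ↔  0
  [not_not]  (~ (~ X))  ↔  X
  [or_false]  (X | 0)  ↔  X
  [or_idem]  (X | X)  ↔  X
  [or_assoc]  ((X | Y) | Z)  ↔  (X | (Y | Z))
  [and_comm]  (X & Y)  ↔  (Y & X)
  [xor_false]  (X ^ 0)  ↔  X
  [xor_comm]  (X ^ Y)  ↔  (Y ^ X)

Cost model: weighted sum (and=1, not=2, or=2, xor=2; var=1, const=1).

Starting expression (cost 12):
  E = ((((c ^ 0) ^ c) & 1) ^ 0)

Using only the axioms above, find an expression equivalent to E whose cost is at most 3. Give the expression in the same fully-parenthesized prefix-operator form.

1. [xor_false →] (c ^ 0)  →  c;  E = (((c ^ c) & 1) ^ 0)
2. [and_comm →] ((c ^ c) & 1)  →  (1 & (c ^ c));  E = ((1 & (c ^ c)) ^ 0)
3. [xor_self →] (c ^ c)  →  0;  E = ((1 & 0) ^ 0)
4. [and_comm →] (1 & 0)  →  (0 & 1);  E = ((0 & 1) ^ 0)
5. [xor_false →] ((0 & 1) ^ 0)  →  (0 & 1);  cost 3 ≤ 3, done

(0 & 1)   [cost 3]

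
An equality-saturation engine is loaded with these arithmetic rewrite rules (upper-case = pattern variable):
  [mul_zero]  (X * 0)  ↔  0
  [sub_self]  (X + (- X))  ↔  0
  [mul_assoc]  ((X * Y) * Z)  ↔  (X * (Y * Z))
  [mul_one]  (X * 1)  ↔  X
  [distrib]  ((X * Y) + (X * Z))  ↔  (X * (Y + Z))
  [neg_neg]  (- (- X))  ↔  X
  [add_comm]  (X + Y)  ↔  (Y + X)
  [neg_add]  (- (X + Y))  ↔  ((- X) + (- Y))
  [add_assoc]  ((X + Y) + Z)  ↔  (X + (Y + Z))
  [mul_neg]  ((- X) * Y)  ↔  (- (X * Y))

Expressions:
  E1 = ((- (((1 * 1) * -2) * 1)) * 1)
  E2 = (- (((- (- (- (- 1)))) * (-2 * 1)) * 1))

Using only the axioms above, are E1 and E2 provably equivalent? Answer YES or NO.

(1) (1 * 1)  =[mul_one →]=  1    ⊢ ((- ((1 * -2) * 1)) * 1)
(2) ((1 * -2) * 1)  =[mul_one →]=  (1 * -2)    ⊢ ((- (1 * -2)) * 1)
(3) ((- (1 * -2)) * 1)  =[mul_one →]=  (- (1 * -2))
(4) (1 * -2)  =[mul_one ←]=  ((1 * -2) * 1)    ⊢ (- ((1 * -2) * 1))
(5) -2  =[mul_one ←]=  (-2 * 1)    ⊢ (- ((1 * (-2 * 1)) * 1))
(6) 1  =[neg_neg ←]=  (- (- 1))    ⊢ (- (((- (- 1)) * (-2 * 1)) * 1))
(7) (- 1)  =[neg_neg ←]=  (- (- (- 1)))    ⊢ E2

YES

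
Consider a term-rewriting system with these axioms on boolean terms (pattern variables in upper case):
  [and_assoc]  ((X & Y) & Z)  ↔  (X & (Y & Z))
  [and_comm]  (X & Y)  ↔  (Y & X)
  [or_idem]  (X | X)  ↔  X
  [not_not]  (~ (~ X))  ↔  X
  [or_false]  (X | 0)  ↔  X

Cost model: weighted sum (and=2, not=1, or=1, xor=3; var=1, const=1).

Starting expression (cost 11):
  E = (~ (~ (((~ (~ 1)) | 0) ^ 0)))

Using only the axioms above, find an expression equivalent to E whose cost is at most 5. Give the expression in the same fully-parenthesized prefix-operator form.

(1 ^ 0)   [cost 5]

1. [or_false →] ((~ (~ 1)) | 0)  →  (~ (~ 1));  E = (~ (~ ((~ (~ 1)) ^ 0)))
2. [not_not →] (~ (~ ((~ (~ 1)) ^ 0)))  →  ((~ (~ 1)) ^ 0)
3. [not_not →] (~ (~ 1))  →  1;  cost 5 ≤ 5, done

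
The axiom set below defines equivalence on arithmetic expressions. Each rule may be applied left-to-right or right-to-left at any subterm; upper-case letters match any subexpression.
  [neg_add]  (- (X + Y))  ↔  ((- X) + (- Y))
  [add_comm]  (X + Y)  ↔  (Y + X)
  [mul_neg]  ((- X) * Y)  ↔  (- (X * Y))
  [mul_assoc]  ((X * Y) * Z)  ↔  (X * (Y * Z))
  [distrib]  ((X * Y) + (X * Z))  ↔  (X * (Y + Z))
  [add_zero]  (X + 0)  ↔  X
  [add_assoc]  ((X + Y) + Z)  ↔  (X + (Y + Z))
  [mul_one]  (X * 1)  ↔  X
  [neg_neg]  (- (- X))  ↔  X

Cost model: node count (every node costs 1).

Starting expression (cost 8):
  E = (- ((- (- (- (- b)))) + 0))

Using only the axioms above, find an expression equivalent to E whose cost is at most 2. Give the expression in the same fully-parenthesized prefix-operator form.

(- b)   [cost 2]

1. [add_zero →] ((- (- (- (- b)))) + 0)  →  (- (- (- (- b))));  E = (- (- (- (- (- b)))))
2. [neg_neg →] (- (- (- b)))  →  (- b);  E = (- (- (- b)))
3. [neg_neg →] (- (- (- b)))  →  (- b);  cost 2 ≤ 2, done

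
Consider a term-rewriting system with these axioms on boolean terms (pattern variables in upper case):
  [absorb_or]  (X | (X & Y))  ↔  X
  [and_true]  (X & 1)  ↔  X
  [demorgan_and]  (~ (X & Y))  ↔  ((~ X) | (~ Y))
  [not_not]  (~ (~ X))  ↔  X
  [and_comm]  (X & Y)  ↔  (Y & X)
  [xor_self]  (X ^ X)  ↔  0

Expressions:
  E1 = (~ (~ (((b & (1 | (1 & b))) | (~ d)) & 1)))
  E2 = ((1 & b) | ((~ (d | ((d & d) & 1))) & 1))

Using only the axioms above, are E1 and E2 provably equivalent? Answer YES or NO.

YES

(1) (1 | (1 & b))  =[absorb_or →]=  1    ⊢ (~ (~ (((b & 1) | (~ d)) & 1)))
(2) (~ (~ (((b & 1) | (~ d)) & 1)))  =[not_not →]=  (((b & 1) | (~ d)) & 1)
(3) (b & 1)  =[and_comm →]=  (1 & b)    ⊢ (((1 & b) | (~ d)) & 1)
(4) (((1 & b) | (~ d)) & 1)  =[and_true →]=  ((1 & b) | (~ d))
(5) (~ d)  =[and_true ←]=  ((~ d) & 1)    ⊢ ((1 & b) | ((~ d) & 1))
(6) d  =[absorb_or ←]=  (d | (d & d))    ⊢ ((1 & b) | ((~ (d | (d & d))) & 1))
(7) (d & d)  =[and_true ←]=  ((d & d) & 1)    ⊢ E2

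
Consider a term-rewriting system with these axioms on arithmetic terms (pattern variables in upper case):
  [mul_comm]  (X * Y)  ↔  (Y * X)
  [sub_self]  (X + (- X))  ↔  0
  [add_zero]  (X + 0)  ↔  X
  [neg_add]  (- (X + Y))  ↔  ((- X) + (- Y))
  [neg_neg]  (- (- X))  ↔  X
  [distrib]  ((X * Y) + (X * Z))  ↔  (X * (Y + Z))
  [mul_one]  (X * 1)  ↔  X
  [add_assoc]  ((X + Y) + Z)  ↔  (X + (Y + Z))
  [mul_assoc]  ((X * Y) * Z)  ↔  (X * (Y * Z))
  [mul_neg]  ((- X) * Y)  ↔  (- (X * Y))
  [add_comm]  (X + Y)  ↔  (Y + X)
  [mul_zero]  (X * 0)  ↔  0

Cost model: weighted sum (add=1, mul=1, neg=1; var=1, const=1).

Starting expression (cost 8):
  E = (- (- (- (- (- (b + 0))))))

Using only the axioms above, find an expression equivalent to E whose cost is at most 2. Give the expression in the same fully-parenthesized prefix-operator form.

(- b)   [cost 2]

1. [neg_neg →] (- (- (- (b + 0))))  →  (- (b + 0));  E = (- (- (- (b + 0))))
2. [neg_neg →] (- (- (b + 0)))  →  (b + 0);  E = (- (b + 0))
3. [add_zero →] (b + 0)  →  b;  cost 2 ≤ 2, done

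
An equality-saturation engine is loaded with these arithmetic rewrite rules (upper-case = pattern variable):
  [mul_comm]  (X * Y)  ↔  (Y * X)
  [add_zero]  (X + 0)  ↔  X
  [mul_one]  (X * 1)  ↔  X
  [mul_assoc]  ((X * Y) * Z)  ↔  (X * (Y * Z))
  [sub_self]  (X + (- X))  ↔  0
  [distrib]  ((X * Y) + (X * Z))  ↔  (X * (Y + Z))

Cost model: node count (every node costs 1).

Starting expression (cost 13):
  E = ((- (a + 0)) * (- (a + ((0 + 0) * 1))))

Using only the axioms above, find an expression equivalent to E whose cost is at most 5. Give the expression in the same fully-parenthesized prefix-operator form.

((- a) * (- a))   [cost 5]

step 1: mul_one (→) rewrites ((0 + 0) * 1) into (0 + 0), now ((- (a + 0)) * (- (a + (0 + 0))))
step 2: add_zero (→) rewrites (0 + 0) into 0, now ((- (a + 0)) * (- (a + 0)))
step 3: add_zero (→) rewrites (a + 0) into a, now ((- (a + 0)) * (- a))
step 4: add_zero (→) rewrites (a + 0) into a, reaching cost 5 (bound 5)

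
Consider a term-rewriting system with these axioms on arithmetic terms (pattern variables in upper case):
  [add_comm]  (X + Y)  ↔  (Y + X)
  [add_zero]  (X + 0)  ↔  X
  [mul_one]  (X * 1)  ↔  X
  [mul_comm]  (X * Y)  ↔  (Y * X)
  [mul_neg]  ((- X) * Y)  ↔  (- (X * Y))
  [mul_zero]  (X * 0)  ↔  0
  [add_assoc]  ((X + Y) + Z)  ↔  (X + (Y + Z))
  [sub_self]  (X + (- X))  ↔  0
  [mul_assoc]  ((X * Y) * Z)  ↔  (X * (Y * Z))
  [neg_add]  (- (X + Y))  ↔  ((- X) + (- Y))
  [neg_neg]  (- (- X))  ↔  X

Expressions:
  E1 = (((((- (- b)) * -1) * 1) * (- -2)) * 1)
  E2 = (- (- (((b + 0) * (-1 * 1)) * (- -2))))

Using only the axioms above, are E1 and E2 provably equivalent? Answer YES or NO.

step 1: neg_neg (→) rewrites (- (- b)) into b, now ((((b * -1) * 1) * (- -2)) * 1)
step 2: mul_one (→) rewrites ((b * -1) * 1) into (b * -1), now (((b * -1) * (- -2)) * 1)
step 3: mul_one (→) rewrites (((b * -1) * (- -2)) * 1) into ((b * -1) * (- -2))
step 4: neg_neg (←) rewrites ((b * -1) * (- -2)) into (- (- ((b * -1) * (- -2))))
step 5: mul_one (←) rewrites -1 into (-1 * 1), now (- (- ((b * (-1 * 1)) * (- -2))))
step 6: add_zero (←) rewrites b into (b + 0), which is E2

YES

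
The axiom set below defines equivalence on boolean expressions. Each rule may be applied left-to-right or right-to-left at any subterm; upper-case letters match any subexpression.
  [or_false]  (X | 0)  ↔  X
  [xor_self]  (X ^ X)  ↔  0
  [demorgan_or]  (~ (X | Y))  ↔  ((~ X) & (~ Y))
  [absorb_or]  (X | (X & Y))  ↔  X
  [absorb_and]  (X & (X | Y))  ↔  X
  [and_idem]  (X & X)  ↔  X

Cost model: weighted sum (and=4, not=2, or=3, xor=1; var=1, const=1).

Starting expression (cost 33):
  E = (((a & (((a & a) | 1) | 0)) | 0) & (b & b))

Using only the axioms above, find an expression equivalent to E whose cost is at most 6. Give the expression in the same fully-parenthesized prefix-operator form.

(a & b)   [cost 6]

step 1: or_false (→) rewrites (((a & a) | 1) | 0) into ((a & a) | 1), now (((a & ((a & a) | 1)) | 0) & (b & b))
step 2: and_idem (→) rewrites (a & a) into a, now (((a & (a | 1)) | 0) & (b & b))
step 3: absorb_and (→) rewrites (a & (a | 1)) into a, now ((a | 0) & (b & b))
step 4: or_false (→) rewrites (a | 0) into a, now (a & (b & b))
step 5: and_idem (→) rewrites (b & b) into b, reaching cost 6 (bound 6)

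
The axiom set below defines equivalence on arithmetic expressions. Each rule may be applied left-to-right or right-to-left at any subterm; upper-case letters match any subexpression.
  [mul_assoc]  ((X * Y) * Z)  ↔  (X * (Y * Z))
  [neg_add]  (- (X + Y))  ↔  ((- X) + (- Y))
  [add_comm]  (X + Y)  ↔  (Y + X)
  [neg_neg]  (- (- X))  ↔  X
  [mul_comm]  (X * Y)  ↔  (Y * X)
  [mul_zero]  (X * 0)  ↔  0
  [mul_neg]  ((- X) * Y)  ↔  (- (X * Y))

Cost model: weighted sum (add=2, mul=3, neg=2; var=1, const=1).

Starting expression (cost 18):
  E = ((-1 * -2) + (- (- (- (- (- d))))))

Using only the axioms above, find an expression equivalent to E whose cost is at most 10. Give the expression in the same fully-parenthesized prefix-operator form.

(1) ((-1 * -2) + (- (- (- (- (- d))))))  =[add_comm →]=  ((- (- (- (- (- d))))) + (-1 * -2))
(2) (- (- (- (- d))))  =[neg_neg →]=  (- (- d))    ⊢ ((- (- (- d))) + (-1 * -2))
(3) (- (- d))  =[neg_neg →]=  d    ⊢ cost 10, within 10

((- d) + (-1 * -2))   [cost 10]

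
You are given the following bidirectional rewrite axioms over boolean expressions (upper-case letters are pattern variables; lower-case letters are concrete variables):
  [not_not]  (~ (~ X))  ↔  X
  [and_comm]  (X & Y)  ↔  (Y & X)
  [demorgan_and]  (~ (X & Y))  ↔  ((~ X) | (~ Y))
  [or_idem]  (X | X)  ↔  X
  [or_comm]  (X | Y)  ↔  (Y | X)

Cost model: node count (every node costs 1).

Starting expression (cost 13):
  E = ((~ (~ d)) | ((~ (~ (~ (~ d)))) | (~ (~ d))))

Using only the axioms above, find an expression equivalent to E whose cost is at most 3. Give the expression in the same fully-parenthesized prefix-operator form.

1. [not_not →] (~ (~ (~ d)))  →  (~ d);  E = ((~ (~ d)) | ((~ (~ d)) | (~ (~ d))))
2. [or_idem →] ((~ (~ d)) | (~ (~ d)))  →  (~ (~ d));  E = ((~ (~ d)) | (~ (~ d)))
3. [or_idem →] ((~ (~ d)) | (~ (~ d)))  →  (~ (~ d));  cost 3 ≤ 3, done

(~ (~ d))   [cost 3]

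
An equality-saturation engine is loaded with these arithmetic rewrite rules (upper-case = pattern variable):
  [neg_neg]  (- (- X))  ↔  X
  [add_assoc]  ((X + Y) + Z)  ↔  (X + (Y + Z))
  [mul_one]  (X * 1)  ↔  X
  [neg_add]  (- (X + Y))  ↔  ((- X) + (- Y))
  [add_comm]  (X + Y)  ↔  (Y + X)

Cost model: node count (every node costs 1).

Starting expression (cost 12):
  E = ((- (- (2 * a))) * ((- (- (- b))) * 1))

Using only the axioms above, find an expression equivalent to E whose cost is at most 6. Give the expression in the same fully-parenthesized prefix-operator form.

((2 * a) * (- b))   [cost 6]

(1) (- (- (- b)))  =[neg_neg →]=  (- b)    ⊢ ((- (- (2 * a))) * ((- b) * 1))
(2) (- (- (2 * a)))  =[neg_neg →]=  (2 * a)    ⊢ ((2 * a) * ((- b) * 1))
(3) ((- b) * 1)  =[mul_one →]=  (- b)    ⊢ cost 6, within 6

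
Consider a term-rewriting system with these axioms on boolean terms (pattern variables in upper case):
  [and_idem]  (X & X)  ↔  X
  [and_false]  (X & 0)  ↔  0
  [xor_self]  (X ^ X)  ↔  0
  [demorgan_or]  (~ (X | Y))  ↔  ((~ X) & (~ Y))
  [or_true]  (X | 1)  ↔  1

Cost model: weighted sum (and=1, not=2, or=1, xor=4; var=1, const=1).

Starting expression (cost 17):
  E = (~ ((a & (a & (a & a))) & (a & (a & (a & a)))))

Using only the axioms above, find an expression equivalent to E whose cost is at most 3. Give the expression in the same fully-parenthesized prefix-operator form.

(~ a)   [cost 3]

(1) ((a & (a & (a & a))) & (a & (a & (a & a))))  =[and_idem →]=  (a & (a & (a & a)))    ⊢ (~ (a & (a & (a & a))))
(2) (a & a)  =[and_idem →]=  a    ⊢ (~ (a & (a & a)))
(3) (a & a)  =[and_idem →]=  a    ⊢ (~ (a & a))
(4) (a & a)  =[and_idem →]=  a    ⊢ cost 3, within 3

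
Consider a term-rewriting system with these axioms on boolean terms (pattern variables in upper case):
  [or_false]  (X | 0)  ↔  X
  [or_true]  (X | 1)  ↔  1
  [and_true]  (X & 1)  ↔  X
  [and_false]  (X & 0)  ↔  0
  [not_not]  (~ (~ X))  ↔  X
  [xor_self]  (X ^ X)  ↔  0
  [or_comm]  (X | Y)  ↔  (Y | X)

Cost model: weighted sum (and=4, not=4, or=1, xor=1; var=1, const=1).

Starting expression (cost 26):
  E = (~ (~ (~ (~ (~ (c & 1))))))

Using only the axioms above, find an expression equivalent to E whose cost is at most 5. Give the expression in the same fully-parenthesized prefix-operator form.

1. [not_not →] (~ (~ (~ (~ (c & 1)))))  →  (~ (~ (c & 1)));  E = (~ (~ (~ (c & 1))))
2. [not_not →] (~ (~ (~ (c & 1))))  →  (~ (c & 1))
3. [and_true →] (c & 1)  →  c;  cost 5 ≤ 5, done

(~ c)   [cost 5]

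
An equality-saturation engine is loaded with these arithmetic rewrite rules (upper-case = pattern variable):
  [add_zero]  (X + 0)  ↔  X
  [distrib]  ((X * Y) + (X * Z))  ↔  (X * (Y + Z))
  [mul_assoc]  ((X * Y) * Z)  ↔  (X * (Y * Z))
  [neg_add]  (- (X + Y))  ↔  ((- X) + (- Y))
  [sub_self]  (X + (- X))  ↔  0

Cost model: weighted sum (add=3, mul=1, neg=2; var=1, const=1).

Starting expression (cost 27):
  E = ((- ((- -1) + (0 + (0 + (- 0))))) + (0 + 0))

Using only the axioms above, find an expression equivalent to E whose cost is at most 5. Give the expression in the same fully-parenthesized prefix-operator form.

1. [sub_self →] (0 + (- 0))  →  0;  E = ((- ((- -1) + (0 + 0))) + (0 + 0))
2. [add_zero →] (0 + 0)  →  0;  E = ((- ((- -1) + 0)) + (0 + 0))
3. [add_zero →] ((- -1) + 0)  →  (- -1);  E = ((- (- -1)) + (0 + 0))
4. [add_zero →] (0 + 0)  →  0;  E = ((- (- -1)) + 0)
5. [add_zero →] ((- (- -1)) + 0)  →  (- (- -1));  cost 5 ≤ 5, done

(- (- -1))   [cost 5]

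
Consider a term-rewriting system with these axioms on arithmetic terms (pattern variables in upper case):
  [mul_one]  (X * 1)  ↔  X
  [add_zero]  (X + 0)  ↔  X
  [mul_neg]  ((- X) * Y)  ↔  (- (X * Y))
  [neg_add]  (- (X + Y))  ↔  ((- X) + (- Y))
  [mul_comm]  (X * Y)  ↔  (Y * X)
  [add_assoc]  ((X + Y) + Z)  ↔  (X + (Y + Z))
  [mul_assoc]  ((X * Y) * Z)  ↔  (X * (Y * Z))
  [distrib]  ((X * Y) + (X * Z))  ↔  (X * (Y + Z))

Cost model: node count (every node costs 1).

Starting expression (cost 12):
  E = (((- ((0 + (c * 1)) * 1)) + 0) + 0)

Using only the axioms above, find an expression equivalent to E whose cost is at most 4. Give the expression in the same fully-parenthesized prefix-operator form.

(- (0 + c))   [cost 4]

(1) (c * 1)  =[mul_one →]=  c    ⊢ (((- ((0 + c) * 1)) + 0) + 0)
(2) ((- ((0 + c) * 1)) + 0)  =[add_zero →]=  (- ((0 + c) * 1))    ⊢ ((- ((0 + c) * 1)) + 0)
(3) ((- ((0 + c) * 1)) + 0)  =[add_zero →]=  (- ((0 + c) * 1))
(4) ((0 + c) * 1)  =[mul_one →]=  (0 + c)    ⊢ cost 4, within 4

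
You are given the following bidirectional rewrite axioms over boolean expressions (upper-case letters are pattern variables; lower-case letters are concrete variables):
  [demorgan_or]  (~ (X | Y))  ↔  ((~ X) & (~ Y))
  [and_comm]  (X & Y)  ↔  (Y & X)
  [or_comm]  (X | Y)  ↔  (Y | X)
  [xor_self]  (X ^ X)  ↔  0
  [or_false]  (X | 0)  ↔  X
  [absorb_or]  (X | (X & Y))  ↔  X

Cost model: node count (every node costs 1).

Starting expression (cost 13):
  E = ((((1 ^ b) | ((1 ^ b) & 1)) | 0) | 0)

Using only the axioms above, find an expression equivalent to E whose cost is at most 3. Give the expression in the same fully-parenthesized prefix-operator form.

(1 ^ b)   [cost 3]

(1) ((((1 ^ b) | ((1 ^ b) & 1)) | 0) | 0)  =[or_false →]=  (((1 ^ b) | ((1 ^ b) & 1)) | 0)
(2) ((1 ^ b) | ((1 ^ b) & 1))  =[absorb_or →]=  (1 ^ b)    ⊢ ((1 ^ b) | 0)
(3) ((1 ^ b) | 0)  =[or_false →]=  (1 ^ b)    ⊢ cost 3, within 3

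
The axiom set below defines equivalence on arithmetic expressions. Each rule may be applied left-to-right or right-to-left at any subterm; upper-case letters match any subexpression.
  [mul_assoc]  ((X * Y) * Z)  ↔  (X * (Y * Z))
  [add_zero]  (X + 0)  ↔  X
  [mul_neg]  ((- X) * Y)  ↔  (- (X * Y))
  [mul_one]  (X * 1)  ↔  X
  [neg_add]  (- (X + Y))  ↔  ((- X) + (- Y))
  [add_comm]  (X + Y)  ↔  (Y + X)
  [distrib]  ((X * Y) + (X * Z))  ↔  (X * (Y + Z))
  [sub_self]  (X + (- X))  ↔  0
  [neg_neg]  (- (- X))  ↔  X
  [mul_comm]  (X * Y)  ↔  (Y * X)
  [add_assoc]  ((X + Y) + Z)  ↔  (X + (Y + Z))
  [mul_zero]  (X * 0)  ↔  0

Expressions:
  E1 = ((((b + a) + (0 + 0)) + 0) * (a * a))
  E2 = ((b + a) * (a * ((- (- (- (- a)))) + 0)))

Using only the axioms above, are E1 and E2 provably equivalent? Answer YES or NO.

YES

1. [add_zero →] (((b + a) + (0 + 0)) + 0)  →  ((b + a) + (0 + 0));  E1 = (((b + a) + (0 + 0)) * (a * a))
2. [add_zero →] (0 + 0)  →  0;  E1 = (((b + a) + 0) * (a * a))
3. [add_zero →] ((b + a) + 0)  →  (b + a);  E1 = ((b + a) * (a * a))
4. [neg_neg ←] a  →  (- (- a));  E1 = ((b + a) * (a * (- (- a))))
5. [neg_neg ←] (- a)  →  (- (- (- a)));  E1 = ((b + a) * (a * (- (- (- (- a))))))
6. [add_zero ←] (- (- (- (- a))))  →  ((- (- (- (- a)))) + 0);  this is E2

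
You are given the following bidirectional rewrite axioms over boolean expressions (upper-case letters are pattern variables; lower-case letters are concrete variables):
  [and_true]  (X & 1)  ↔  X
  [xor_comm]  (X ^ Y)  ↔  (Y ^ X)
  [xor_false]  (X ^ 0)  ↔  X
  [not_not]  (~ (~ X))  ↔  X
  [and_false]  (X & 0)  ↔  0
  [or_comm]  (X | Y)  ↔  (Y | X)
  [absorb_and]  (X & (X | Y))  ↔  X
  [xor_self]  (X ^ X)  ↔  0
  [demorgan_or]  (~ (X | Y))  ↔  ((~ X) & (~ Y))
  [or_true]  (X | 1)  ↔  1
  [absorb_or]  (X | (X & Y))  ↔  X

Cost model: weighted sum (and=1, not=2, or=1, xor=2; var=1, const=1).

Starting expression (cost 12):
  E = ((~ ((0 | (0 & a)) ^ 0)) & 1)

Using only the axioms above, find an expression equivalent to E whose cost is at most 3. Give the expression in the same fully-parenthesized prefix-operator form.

(~ 0)   [cost 3]

step 1: xor_false (→) rewrites ((0 | (0 & a)) ^ 0) into (0 | (0 & a)), now ((~ (0 | (0 & a))) & 1)
step 2: absorb_or (→) rewrites (0 | (0 & a)) into 0, now ((~ 0) & 1)
step 3: and_true (→) rewrites ((~ 0) & 1) into (~ 0), reaching cost 3 (bound 3)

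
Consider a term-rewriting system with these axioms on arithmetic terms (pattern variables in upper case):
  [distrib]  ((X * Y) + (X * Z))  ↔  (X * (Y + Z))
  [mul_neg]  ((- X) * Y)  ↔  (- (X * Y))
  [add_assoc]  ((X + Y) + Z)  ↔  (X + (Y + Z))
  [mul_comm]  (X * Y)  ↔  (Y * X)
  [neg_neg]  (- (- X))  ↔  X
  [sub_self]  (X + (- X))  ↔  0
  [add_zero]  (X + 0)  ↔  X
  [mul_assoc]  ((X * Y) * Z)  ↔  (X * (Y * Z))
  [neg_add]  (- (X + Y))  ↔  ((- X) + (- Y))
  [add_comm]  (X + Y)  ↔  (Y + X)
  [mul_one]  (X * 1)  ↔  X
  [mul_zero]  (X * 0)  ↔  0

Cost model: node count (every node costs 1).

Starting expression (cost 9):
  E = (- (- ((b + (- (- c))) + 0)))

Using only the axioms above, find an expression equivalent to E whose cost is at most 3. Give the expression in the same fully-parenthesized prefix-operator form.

step 1: neg_neg (→) rewrites (- (- c)) into c, now (- (- ((b + c) + 0)))
step 2: neg_neg (→) rewrites (- (- ((b + c) + 0))) into ((b + c) + 0)
step 3: add_zero (→) rewrites ((b + c) + 0) into (b + c), reaching cost 3 (bound 3)

(b + c)   [cost 3]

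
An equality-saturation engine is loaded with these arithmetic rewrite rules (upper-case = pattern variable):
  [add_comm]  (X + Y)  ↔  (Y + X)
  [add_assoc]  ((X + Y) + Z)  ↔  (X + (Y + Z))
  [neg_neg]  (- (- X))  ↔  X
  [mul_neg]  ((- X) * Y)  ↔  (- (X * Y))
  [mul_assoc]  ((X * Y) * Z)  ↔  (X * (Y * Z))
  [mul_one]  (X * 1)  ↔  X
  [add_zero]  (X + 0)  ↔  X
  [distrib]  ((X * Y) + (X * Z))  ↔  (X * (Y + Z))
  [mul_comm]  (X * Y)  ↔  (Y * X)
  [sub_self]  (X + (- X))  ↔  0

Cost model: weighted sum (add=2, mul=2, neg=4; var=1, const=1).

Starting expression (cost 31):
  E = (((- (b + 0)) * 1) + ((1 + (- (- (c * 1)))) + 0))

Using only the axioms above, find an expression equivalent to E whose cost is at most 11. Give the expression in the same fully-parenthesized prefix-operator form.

((1 + c) + (- b))   [cost 11]

1. [neg_neg →] (- (- (c * 1)))  →  (c * 1);  E = (((- (b + 0)) * 1) + ((1 + (c * 1)) + 0))
2. [add_zero →] (b + 0)  →  b;  E = (((- b) * 1) + ((1 + (c * 1)) + 0))
3. [add_comm →] (((- b) * 1) + ((1 + (c * 1)) + 0))  →  (((1 + (c * 1)) + 0) + ((- b) * 1))
4. [add_assoc →] ((1 + (c * 1)) + 0)  →  (1 + ((c * 1) + 0));  E = ((1 + ((c * 1) + 0)) + ((- b) * 1))
5. [mul_one →] (c * 1)  →  c;  E = ((1 + (c + 0)) + ((- b) * 1))
6. [mul_one →] ((- b) * 1)  →  (- b);  E = ((1 + (c + 0)) + (- b))
7. [add_zero →] (c + 0)  →  c;  cost 11 ≤ 11, done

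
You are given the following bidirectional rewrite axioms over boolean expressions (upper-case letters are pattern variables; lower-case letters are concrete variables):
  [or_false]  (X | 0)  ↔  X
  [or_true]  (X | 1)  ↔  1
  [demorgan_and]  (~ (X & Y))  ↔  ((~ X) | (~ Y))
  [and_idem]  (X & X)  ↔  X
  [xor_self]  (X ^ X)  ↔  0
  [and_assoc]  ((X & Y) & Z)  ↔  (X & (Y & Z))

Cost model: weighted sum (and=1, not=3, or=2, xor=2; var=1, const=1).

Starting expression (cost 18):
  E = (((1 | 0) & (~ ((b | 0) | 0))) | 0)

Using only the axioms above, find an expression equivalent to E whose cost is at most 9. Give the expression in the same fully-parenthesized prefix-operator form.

1. [or_false →] ((b | 0) | 0)  →  (b | 0);  E = (((1 | 0) & (~ (b | 0))) | 0)
2. [or_false →] (((1 | 0) & (~ (b | 0))) | 0)  →  ((1 | 0) & (~ (b | 0)))
3. [or_false →] (b | 0)  →  b;  cost 9 ≤ 9, done

((1 | 0) & (~ b))   [cost 9]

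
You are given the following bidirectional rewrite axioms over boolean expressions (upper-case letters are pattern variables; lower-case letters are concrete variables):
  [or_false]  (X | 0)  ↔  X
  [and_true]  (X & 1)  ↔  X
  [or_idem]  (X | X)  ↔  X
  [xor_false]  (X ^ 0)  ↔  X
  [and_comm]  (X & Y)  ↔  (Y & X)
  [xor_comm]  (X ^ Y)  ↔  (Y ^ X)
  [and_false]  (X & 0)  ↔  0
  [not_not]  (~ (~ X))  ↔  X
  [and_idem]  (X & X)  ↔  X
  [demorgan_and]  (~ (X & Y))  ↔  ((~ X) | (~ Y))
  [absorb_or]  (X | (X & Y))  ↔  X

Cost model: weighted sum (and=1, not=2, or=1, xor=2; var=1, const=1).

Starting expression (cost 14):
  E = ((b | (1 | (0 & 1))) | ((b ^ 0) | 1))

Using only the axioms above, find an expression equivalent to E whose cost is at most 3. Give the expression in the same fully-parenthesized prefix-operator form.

(b | 1)   [cost 3]

step 1: and_true (→) rewrites (0 & 1) into 0, now ((b | (1 | 0)) | ((b ^ 0) | 1))
step 2: xor_false (→) rewrites (b ^ 0) into b, now ((b | (1 | 0)) | (b | 1))
step 3: or_false (→) rewrites (1 | 0) into 1, now ((b | 1) | (b | 1))
step 4: or_idem (→) rewrites ((b | 1) | (b | 1)) into (b | 1), reaching cost 3 (bound 3)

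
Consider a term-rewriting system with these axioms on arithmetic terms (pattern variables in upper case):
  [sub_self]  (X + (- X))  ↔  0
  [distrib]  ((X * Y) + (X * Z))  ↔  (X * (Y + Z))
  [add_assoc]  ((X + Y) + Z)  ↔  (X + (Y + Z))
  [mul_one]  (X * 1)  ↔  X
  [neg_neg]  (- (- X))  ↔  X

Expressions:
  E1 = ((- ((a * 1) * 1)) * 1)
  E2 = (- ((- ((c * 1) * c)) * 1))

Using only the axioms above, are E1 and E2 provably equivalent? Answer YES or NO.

NO

The axioms are sound identities: if E1 ↔* E2 then E1 and E2 evaluate identically under any assignment.
Under a=0, c=1: E1 evaluates to 0, E2 to 1. Distinct ⇒ no rewrite sequence connects them.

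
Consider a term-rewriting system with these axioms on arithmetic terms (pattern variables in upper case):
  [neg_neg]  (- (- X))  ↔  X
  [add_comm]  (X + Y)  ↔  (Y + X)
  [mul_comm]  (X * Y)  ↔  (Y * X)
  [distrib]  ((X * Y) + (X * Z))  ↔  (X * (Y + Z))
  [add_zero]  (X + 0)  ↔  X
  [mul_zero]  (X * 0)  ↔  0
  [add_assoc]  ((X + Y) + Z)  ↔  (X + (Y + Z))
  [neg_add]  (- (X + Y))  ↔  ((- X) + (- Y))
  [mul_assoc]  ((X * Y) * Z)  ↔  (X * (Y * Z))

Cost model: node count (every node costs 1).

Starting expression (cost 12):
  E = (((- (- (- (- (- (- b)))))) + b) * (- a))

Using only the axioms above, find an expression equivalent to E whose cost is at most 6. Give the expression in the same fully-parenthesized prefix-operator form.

((b + b) * (- a))   [cost 6]

1. [neg_neg →] (- (- (- (- b))))  →  (- (- b));  E = (((- (- (- (- b)))) + b) * (- a))
2. [neg_neg →] (- (- (- b)))  →  (- b);  E = (((- (- b)) + b) * (- a))
3. [neg_neg →] (- (- b))  →  b;  cost 6 ≤ 6, done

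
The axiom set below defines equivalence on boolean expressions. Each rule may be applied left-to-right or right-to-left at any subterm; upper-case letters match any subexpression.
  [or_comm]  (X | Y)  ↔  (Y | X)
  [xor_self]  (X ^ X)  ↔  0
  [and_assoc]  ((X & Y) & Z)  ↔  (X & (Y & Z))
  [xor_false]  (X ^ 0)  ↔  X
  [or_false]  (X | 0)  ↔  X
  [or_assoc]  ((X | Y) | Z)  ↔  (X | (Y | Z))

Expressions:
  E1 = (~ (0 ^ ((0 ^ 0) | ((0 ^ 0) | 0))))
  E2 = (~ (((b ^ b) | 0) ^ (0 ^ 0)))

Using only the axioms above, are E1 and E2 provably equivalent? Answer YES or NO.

YES

step 1: or_false (→) rewrites ((0 ^ 0) | 0) into (0 ^ 0), now (~ (0 ^ ((0 ^ 0) | (0 ^ 0))))
step 2: xor_false (→) rewrites (0 ^ 0) into 0, now (~ (0 ^ ((0 ^ 0) | 0)))
step 3: or_false (→) rewrites ((0 ^ 0) | 0) into (0 ^ 0), now (~ (0 ^ (0 ^ 0)))
step 4: xor_false (→) rewrites (0 ^ 0) into 0, now (~ (0 ^ 0))
step 5: xor_false (→) rewrites (0 ^ 0) into 0, now (~ 0)
step 6: or_false (←) rewrites 0 into (0 | 0), now (~ (0 | 0))
step 7: xor_false (←) rewrites (0 | 0) into ((0 | 0) ^ 0), now (~ ((0 | 0) ^ 0))
step 8: xor_false (←) rewrites 0 into (0 ^ 0), now (~ ((0 | 0) ^ (0 ^ 0)))
step 9: xor_self (←) rewrites 0 into (b ^ b), which is E2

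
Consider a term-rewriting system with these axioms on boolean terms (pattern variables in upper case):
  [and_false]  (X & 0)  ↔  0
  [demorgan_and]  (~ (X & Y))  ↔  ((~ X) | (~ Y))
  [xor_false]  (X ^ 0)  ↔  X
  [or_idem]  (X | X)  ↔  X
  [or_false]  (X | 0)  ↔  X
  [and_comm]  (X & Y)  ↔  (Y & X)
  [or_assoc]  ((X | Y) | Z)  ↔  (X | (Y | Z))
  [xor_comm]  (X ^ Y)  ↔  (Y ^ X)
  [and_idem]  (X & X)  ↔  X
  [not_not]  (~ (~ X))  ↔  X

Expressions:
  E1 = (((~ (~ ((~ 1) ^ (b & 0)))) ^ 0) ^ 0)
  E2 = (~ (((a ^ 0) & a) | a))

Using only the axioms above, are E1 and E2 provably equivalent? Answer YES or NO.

NO

The axioms are sound identities: if E1 ↔* E2 then E1 and E2 evaluate identically under any assignment.
Under a=0, b=0: E1 evaluates to 0, E2 to 1. Distinct ⇒ no rewrite sequence connects them.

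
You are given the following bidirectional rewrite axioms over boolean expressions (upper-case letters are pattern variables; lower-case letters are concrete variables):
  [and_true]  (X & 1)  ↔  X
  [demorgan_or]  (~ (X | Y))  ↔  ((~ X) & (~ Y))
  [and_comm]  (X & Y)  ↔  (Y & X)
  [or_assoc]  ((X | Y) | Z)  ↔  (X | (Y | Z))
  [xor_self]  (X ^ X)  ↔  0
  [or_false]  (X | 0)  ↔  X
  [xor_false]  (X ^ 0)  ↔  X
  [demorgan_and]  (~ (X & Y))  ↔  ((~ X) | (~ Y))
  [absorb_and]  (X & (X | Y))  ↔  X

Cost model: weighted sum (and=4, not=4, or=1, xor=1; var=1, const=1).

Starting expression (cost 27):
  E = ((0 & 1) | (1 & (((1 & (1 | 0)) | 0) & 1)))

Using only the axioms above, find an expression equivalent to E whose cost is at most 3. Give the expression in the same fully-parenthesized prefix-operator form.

(1) (1 & (1 | 0))  =[absorb_and →]=  1    ⊢ ((0 & 1) | (1 & ((1 | 0) & 1)))
(2) ((1 | 0) & 1)  =[and_true →]=  (1 | 0)    ⊢ ((0 & 1) | (1 & (1 | 0)))
(3) (0 & 1)  =[and_true →]=  0    ⊢ (0 | (1 & (1 | 0)))
(4) (1 | 0)  =[or_false →]=  1    ⊢ (0 | (1 & 1))
(5) (1 & 1)  =[and_true →]=  1    ⊢ cost 3, within 3

(0 | 1)   [cost 3]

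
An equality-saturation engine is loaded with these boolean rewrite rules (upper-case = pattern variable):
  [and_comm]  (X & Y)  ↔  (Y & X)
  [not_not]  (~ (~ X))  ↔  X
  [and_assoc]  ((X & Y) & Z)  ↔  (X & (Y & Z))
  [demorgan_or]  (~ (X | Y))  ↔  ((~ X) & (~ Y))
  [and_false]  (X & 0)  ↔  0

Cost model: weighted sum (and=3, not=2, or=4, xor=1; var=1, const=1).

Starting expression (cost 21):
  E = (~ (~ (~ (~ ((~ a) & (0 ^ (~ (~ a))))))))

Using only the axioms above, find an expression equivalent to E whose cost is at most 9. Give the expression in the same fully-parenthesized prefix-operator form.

((~ a) & (0 ^ a))   [cost 9]

(1) (~ (~ a))  =[not_not →]=  a    ⊢ (~ (~ (~ (~ ((~ a) & (0 ^ a))))))
(2) (~ (~ (~ ((~ a) & (0 ^ a)))))  =[not_not →]=  (~ ((~ a) & (0 ^ a)))    ⊢ (~ (~ ((~ a) & (0 ^ a))))
(3) (~ (~ ((~ a) & (0 ^ a))))  =[not_not →]=  ((~ a) & (0 ^ a))    ⊢ cost 9, within 9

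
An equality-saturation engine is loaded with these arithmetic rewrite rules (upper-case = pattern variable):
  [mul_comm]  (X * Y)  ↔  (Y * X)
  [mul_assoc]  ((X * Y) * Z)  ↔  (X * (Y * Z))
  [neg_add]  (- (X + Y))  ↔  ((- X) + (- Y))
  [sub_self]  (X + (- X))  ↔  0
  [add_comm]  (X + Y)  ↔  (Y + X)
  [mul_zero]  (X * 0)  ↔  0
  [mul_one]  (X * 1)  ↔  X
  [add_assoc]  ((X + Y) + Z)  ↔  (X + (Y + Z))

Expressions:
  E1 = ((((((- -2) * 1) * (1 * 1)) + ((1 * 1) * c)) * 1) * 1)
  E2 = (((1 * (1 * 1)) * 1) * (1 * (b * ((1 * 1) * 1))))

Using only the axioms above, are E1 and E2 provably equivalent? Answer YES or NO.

NO

All listed rules preserve value, hence provable equivalence implies equal values everywhere; look for a separating assignment.
b=0, c=0 gives E1 ↦ 2, E2 ↦ 0; values differ ⇒ not provably equivalent.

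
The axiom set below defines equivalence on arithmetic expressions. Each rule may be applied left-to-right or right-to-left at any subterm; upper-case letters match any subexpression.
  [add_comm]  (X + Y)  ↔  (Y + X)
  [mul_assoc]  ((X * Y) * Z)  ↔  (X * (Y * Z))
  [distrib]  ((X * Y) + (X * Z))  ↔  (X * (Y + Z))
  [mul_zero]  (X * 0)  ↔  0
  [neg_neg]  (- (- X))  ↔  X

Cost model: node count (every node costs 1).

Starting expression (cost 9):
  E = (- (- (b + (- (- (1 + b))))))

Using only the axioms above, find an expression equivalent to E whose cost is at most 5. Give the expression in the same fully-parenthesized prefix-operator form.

(1) (- (- (b + (- (- (1 + b))))))  =[neg_neg →]=  (b + (- (- (1 + b))))
(2) (- (- (1 + b)))  =[neg_neg →]=  (1 + b)    ⊢ cost 5, within 5

(b + (1 + b))   [cost 5]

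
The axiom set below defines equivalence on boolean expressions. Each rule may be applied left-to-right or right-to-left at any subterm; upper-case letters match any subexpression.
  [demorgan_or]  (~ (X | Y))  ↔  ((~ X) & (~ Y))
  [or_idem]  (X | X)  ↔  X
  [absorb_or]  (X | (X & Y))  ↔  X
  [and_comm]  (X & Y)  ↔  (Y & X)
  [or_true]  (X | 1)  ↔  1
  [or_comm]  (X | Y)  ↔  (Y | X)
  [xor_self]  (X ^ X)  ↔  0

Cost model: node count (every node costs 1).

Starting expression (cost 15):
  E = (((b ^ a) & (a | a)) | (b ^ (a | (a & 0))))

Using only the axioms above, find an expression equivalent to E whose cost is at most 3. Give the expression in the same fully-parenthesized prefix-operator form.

(1) (a | (a & 0))  =[absorb_or →]=  a    ⊢ (((b ^ a) & (a | a)) | (b ^ a))
(2) (a | a)  =[or_idem →]=  a    ⊢ (((b ^ a) & a) | (b ^ a))
(3) (((b ^ a) & a) | (b ^ a))  =[or_comm →]=  ((b ^ a) | ((b ^ a) & a))
(4) ((b ^ a) | ((b ^ a) & a))  =[absorb_or →]=  (b ^ a)    ⊢ cost 3, within 3

(b ^ a)   [cost 3]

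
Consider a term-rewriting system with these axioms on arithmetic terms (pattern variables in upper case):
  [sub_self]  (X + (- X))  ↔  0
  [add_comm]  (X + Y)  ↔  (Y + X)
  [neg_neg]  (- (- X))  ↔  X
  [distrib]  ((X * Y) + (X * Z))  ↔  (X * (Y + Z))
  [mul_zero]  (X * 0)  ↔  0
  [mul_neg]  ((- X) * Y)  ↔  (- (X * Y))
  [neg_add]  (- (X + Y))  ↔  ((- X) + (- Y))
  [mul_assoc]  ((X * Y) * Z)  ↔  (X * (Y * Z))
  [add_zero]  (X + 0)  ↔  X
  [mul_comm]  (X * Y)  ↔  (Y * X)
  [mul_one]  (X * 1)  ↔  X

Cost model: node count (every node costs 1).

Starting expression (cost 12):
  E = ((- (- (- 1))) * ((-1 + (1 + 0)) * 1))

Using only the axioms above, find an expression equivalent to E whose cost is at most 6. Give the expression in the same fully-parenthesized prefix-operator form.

((- 1) * (-1 + 1))   [cost 6]

(1) (- (- 1))  =[neg_neg →]=  1    ⊢ ((- 1) * ((-1 + (1 + 0)) * 1))
(2) (1 + 0)  =[add_zero →]=  1    ⊢ ((- 1) * ((-1 + 1) * 1))
(3) ((-1 + 1) * 1)  =[mul_one →]=  (-1 + 1)    ⊢ cost 6, within 6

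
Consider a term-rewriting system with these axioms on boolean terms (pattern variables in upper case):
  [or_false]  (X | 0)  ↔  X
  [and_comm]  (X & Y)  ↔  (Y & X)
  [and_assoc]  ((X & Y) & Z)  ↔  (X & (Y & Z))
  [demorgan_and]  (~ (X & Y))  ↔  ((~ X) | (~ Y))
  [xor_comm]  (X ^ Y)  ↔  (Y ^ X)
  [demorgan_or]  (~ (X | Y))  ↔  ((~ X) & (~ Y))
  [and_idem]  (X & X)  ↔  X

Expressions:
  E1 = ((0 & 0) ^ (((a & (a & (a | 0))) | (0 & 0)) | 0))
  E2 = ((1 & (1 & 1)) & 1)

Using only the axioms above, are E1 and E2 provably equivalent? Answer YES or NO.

NO

Every axiom is a valid identity, so a rewrite proof would force E1 and E2 to agree under every assignment.
At a=0: E1 = 0 but E2 = 1; they differ, so no derivation exists.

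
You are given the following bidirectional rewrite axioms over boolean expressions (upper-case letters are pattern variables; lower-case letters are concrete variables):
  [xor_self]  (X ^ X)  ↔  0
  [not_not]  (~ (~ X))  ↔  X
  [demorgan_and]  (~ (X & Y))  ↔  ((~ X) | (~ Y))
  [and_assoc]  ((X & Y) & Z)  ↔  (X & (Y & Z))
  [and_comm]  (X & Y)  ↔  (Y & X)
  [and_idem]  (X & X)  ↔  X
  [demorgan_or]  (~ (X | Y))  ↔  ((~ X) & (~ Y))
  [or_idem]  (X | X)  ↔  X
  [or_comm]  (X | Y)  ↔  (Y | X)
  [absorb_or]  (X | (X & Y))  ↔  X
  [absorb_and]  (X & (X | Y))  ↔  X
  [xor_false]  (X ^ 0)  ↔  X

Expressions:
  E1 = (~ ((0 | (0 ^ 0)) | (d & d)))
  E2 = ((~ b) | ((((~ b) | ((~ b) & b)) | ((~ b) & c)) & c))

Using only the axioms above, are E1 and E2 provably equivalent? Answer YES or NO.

The axioms are sound identities: if E1 ↔* E2 then E1 and E2 evaluate identically under any assignment.
Under b=0, c=0, d=1: E1 evaluates to 0, E2 to 1. Distinct ⇒ no rewrite sequence connects them.

NO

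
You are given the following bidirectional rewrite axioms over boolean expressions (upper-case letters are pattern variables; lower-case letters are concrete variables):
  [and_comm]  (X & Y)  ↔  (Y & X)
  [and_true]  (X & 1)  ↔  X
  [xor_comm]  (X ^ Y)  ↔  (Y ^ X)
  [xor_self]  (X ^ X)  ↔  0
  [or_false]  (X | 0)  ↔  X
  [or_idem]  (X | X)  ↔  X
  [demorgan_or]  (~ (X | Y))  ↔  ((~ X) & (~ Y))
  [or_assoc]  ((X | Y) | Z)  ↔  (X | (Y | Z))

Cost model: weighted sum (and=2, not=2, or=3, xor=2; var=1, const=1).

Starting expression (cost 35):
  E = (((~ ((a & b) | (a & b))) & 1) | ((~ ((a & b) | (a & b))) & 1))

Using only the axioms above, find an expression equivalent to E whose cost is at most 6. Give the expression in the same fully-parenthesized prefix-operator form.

step 1: or_idem (→) rewrites (((~ ((a & b) | (a & b))) & 1) | ((~ ((a & b) | (a & b))) & 1)) into ((~ ((a & b) | (a & b))) & 1)
step 2: or_idem (→) rewrites ((a & b) | (a & b)) into (a & b), now ((~ (a & b)) & 1)
step 3: and_true (→) rewrites ((~ (a & b)) & 1) into (~ (a & b)), reaching cost 6 (bound 6)

(~ (a & b))   [cost 6]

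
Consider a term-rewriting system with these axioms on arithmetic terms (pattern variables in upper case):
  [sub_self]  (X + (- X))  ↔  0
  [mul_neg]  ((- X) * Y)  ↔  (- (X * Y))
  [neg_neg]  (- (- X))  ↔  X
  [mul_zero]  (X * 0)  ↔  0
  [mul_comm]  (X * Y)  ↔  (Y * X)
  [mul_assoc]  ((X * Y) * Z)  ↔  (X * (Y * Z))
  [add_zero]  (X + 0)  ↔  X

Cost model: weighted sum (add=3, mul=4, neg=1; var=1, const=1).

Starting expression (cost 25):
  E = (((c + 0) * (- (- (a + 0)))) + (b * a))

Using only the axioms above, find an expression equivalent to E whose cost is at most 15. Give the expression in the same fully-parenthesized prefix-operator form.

(1) (a + 0)  =[add_zero →]=  a    ⊢ (((c + 0) * (- (- a))) + (b * a))
(2) (- (- a))  =[neg_neg →]=  a    ⊢ (((c + 0) * a) + (b * a))
(3) (c + 0)  =[add_zero →]=  c    ⊢ cost 15, within 15

((c * a) + (b * a))   [cost 15]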